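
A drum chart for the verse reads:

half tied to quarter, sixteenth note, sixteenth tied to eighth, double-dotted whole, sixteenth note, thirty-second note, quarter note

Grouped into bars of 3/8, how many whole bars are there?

One bar of 3/8 = 12 thirty-second notes.
Each duration in thirty-second notes: half tied to quarter (half + quarter) = 24; sixteenth note = 2; sixteenth tied to eighth (sixteenth + eighth) = 6; double-dotted whole = 56; sixteenth note = 2; thirty-second note = 1; quarter note = 8.
Adding: 24 + 2 + 6 + 56 + 2 + 1 + 8 = 99.
99 ÷ 12 = 8 complete bars with 3 left over.

8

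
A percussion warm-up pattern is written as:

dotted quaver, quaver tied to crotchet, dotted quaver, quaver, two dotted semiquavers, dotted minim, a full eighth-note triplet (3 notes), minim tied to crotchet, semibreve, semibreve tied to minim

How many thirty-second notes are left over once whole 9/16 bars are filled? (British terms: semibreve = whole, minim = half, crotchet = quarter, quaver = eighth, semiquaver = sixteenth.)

8

One bar of 9/16 = 18 thirty-second notes.
Express everything in thirty-second notes: dotted quaver = 6; quaver tied to crotchet (quaver + crotchet) = 12; dotted quaver = 6; quaver = 4; dotted semiquaver = 3; dotted semiquaver = 3; dotted minim = 24; a full eighth-note triplet (3 notes) (three triplet eighths span one quarter) = 8; minim tied to crotchet (minim + crotchet) = 24; semibreve = 32; semibreve tied to minim (semibreve + minim) = 48.
Altogether 6 + 12 + 6 + 4 + 3 + 3 + 24 + 8 + 24 + 32 + 48 = 170.
170 ÷ 18 = 9 complete bars with 8 thirty-second notes remaining.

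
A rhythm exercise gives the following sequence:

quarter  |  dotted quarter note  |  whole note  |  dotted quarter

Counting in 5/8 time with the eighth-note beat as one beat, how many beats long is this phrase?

One eighth-note beat = 2 sixteenth notes.
Express everything in sixteenth notes: quarter = 4; dotted quarter note = 6; whole note = 16; dotted quarter = 6.
Sum: 4 + 6 + 16 + 6 = 32.
32 ÷ 2 = 16 beats.

16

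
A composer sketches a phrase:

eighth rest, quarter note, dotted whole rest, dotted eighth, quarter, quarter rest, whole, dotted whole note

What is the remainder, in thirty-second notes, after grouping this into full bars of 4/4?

One bar of 4/4 = 16 sixteenth notes.
Working in sixteenth notes: eighth rest = 2; quarter note = 4; dotted whole rest = 24; dotted eighth = 3; quarter = 4; quarter rest = 4; whole = 16; dotted whole note = 24.
Total: 2 + 4 + 24 + 3 + 4 + 4 + 16 + 24 = 81.
81 ÷ 16 = 5 complete bars with 1 sixteenth note remaining = 2 thirty-second notes.

2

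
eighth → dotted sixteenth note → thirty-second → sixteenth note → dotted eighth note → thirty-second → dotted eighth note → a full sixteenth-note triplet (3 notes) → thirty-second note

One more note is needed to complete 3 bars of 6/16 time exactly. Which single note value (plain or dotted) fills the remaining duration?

3 bars of 6/16 = 36 thirty-second notes.
In thirty-second notes: eighth = 4; dotted sixteenth note = 3; thirty-second = 1; sixteenth note = 2; dotted eighth note = 6; thirty-second = 1; dotted eighth note = 6; a full sixteenth-note triplet (3 notes) (three triplet sixteenths span one eighth) = 4; thirty-second note = 1.
Altogether 4 + 3 + 1 + 2 + 6 + 1 + 6 + 4 + 1 = 28.
Remaining: 36 − 28 = 8 thirty-second notes, which is a quarter note.

quarter note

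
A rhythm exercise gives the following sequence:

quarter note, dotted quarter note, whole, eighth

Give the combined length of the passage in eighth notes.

In eighth notes: quarter note = 2; dotted quarter note = 3; whole = 8; eighth = 1.
Sum: 2 + 3 + 8 + 1 = 14 eighth notes.

14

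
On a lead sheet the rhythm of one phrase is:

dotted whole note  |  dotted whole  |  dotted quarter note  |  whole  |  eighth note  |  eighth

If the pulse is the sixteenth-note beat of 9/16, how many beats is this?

74

One sixteenth-note beat = 2 thirty-second notes.
Convert each value to thirty-second notes: dotted whole note = 48; dotted whole = 48; dotted quarter note = 12; whole = 32; eighth note = 4; eighth = 4.
Adding: 48 + 48 + 12 + 32 + 4 + 4 = 148.
148 ÷ 2 = 74 beats.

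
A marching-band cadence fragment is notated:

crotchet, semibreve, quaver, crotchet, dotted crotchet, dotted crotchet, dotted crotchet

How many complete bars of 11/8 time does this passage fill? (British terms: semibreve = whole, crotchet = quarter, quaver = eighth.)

One bar of 11/8 = 11 eighth notes.
In eighth notes: crotchet = 2; semibreve = 8; quaver = 1; crotchet = 2; dotted crotchet = 3; dotted crotchet = 3; dotted crotchet = 3.
Altogether 2 + 8 + 1 + 2 + 3 + 3 + 3 = 22.
22 ÷ 11 = 2 complete bars with 0 left over.

2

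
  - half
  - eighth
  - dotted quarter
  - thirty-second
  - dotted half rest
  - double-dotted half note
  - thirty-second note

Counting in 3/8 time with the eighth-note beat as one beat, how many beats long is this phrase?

21.5

One eighth-note beat = 4 thirty-second notes.
In thirty-second notes: half = 16; eighth = 4; dotted quarter = 12; thirty-second = 1; dotted half rest = 24; double-dotted half note = 28; thirty-second note = 1.
Altogether 16 + 4 + 12 + 1 + 24 + 28 + 1 = 86.
86 ÷ 4 = 21.5 beats.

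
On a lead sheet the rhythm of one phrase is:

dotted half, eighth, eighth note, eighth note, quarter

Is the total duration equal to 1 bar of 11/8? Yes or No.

Yes

One bar of 11/8 = 11 eighth notes.
Convert each value to eighth notes: dotted half = 6; eighth = 1; eighth note = 1; eighth note = 1; quarter = 2.
Total: 6 + 1 + 1 + 1 + 2 = 11.
11 equals 11, so the answer is Yes.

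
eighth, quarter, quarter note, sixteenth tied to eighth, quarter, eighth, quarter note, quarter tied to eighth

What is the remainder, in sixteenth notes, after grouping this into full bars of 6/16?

5

One bar of 6/16 = 6 sixteenth notes.
Working in sixteenth notes: eighth = 2; quarter = 4; quarter note = 4; sixteenth tied to eighth (sixteenth + eighth) = 3; quarter = 4; eighth = 2; quarter note = 4; quarter tied to eighth (quarter + eighth) = 6.
Adding: 2 + 4 + 4 + 3 + 4 + 2 + 4 + 6 = 29.
29 ÷ 6 = 4 complete bars with 5 sixteenth notes remaining.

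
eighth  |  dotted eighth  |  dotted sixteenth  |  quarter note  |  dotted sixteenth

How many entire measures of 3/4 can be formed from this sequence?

1

One bar of 3/4 = 24 thirty-second notes.
In thirty-second notes: eighth = 4; dotted eighth = 6; dotted sixteenth = 3; quarter note = 8; dotted sixteenth = 3.
Sum: 4 + 6 + 3 + 8 + 3 = 24.
24 ÷ 24 = 1 complete bar with 0 left over.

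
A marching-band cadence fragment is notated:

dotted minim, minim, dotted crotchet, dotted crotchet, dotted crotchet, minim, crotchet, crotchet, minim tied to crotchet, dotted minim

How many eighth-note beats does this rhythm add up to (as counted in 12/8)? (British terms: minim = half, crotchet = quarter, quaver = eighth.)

One eighth-note beat = 2 sixteenth notes.
Each duration in sixteenth notes: dotted minim = 12; minim = 8; dotted crotchet = 6; dotted crotchet = 6; dotted crotchet = 6; minim = 8; crotchet = 4; crotchet = 4; minim tied to crotchet (minim + crotchet) = 12; dotted minim = 12.
Sum: 12 + 8 + 6 + 6 + 6 + 8 + 4 + 4 + 12 + 12 = 78.
78 ÷ 2 = 39 beats.

39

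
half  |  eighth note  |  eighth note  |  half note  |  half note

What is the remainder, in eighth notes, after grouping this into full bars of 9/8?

5

One bar of 9/8 = 9 eighth notes.
Express everything in eighth notes: half = 4; eighth note = 1; eighth note = 1; half note = 4; half note = 4.
Altogether 4 + 1 + 1 + 4 + 4 = 14.
14 ÷ 9 = 1 complete bar with 5 eighth notes remaining.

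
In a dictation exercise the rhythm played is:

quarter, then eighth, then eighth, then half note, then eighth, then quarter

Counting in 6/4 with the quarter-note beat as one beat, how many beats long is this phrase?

One quarter-note beat = 2 eighth notes.
In eighth notes: quarter = 2; eighth = 1; eighth = 1; half note = 4; eighth = 1; quarter = 2.
Adding: 2 + 1 + 1 + 4 + 1 + 2 = 11.
11 ÷ 2 = 5.5 beats.

5.5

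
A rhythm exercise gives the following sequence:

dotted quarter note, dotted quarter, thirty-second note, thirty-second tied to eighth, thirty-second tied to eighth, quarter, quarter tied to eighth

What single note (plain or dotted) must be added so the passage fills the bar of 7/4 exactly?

thirty-second note

The bar of 7/4 = 56 thirty-second notes.
Express everything in thirty-second notes: dotted quarter note = 12; dotted quarter = 12; thirty-second note = 1; thirty-second tied to eighth (thirty-second + eighth) = 5; thirty-second tied to eighth (thirty-second + eighth) = 5; quarter = 8; quarter tied to eighth (quarter + eighth) = 12.
Adding: 12 + 12 + 1 + 5 + 5 + 8 + 12 = 55.
Remaining: 56 − 55 = 1 thirty-second note, which is a thirty-second note.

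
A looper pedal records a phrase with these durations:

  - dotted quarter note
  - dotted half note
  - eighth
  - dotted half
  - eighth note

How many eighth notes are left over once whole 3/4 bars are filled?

5

One bar of 3/4 = 6 eighth notes.
Working in eighth notes: dotted quarter note = 3; dotted half note = 6; eighth = 1; dotted half = 6; eighth note = 1.
Total: 3 + 6 + 1 + 6 + 1 = 17.
17 ÷ 6 = 2 complete bars with 5 eighth notes remaining.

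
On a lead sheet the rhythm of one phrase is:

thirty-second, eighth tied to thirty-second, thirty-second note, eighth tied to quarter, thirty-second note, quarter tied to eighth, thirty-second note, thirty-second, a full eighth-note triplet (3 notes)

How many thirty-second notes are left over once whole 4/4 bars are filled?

One bar of 4/4 = 32 thirty-second notes.
Working in thirty-second notes: thirty-second = 1; eighth tied to thirty-second (eighth + thirty-second) = 5; thirty-second note = 1; eighth tied to quarter (eighth + quarter) = 12; thirty-second note = 1; quarter tied to eighth (quarter + eighth) = 12; thirty-second note = 1; thirty-second = 1; a full eighth-note triplet (3 notes) (three triplet eighths span one quarter) = 8.
Total: 1 + 5 + 1 + 12 + 1 + 12 + 1 + 1 + 8 = 42.
42 ÷ 32 = 1 complete bar with 10 thirty-second notes remaining.

10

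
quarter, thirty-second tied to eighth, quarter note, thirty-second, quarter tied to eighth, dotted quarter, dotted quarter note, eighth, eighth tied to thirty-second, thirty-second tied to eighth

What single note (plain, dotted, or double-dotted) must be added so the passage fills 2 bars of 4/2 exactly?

2 bars of 4/2 = 128 thirty-second notes.
In thirty-second notes: quarter = 8; thirty-second tied to eighth (thirty-second + eighth) = 5; quarter note = 8; thirty-second = 1; quarter tied to eighth (quarter + eighth) = 12; dotted quarter = 12; dotted quarter note = 12; eighth = 4; eighth tied to thirty-second (eighth + thirty-second) = 5; thirty-second tied to eighth (thirty-second + eighth) = 5.
Total: 8 + 5 + 8 + 1 + 12 + 12 + 12 + 4 + 5 + 5 = 72.
Remaining: 128 − 72 = 56 thirty-second notes, which is a double-dotted whole note.

double-dotted whole note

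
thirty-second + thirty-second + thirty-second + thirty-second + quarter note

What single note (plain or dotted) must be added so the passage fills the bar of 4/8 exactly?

The bar of 4/8 = 16 thirty-second notes.
In thirty-second notes: thirty-second = 1; thirty-second = 1; thirty-second = 1; thirty-second = 1; quarter note = 8.
Altogether 1 + 1 + 1 + 1 + 8 = 12.
Remaining: 16 − 12 = 4 thirty-second notes, which is a eighth note.

eighth note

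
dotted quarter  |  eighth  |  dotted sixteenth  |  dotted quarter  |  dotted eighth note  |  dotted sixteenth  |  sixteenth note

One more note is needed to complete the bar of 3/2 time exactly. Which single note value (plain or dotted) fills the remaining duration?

The bar of 3/2 = 48 thirty-second notes.
Convert each value to thirty-second notes: dotted quarter = 12; eighth = 4; dotted sixteenth = 3; dotted quarter = 12; dotted eighth note = 6; dotted sixteenth = 3; sixteenth note = 2.
Sum: 12 + 4 + 3 + 12 + 6 + 3 + 2 = 42.
Remaining: 48 − 42 = 6 thirty-second notes, which is a dotted eighth note.

dotted eighth note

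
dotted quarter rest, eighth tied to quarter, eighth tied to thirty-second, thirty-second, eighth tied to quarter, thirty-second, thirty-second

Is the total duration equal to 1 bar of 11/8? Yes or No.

One bar of 11/8 = 44 thirty-second notes.
Each duration in thirty-second notes: dotted quarter rest = 12; eighth tied to quarter (eighth + quarter) = 12; eighth tied to thirty-second (eighth + thirty-second) = 5; thirty-second = 1; eighth tied to quarter (eighth + quarter) = 12; thirty-second = 1; thirty-second = 1.
Sum: 12 + 12 + 5 + 1 + 12 + 1 + 1 = 44.
44 equals 44, so the answer is Yes.

Yes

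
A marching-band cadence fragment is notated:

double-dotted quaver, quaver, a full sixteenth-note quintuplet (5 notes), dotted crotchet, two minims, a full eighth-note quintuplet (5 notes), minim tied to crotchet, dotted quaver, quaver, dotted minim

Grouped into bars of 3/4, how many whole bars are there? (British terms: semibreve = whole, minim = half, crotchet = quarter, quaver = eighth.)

One bar of 3/4 = 24 thirty-second notes.
In thirty-second notes: double-dotted quaver = 7; quaver = 4; a full sixteenth-note quintuplet (5 notes) (five quintuplet sixteenths span one quarter) = 8; dotted crotchet = 12; minim = 16; minim = 16; a full eighth-note quintuplet (5 notes) (five quintuplet eighths span one half) = 16; minim tied to crotchet (minim + crotchet) = 24; dotted quaver = 6; quaver = 4; dotted minim = 24.
Sum: 7 + 4 + 8 + 12 + 16 + 16 + 16 + 24 + 6 + 4 + 24 = 137.
137 ÷ 24 = 5 complete bars with 17 left over.

5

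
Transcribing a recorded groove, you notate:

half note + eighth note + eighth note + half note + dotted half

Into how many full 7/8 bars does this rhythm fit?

One bar of 7/8 = 7 eighth notes.
Working in eighth notes: half note = 4; eighth note = 1; eighth note = 1; half note = 4; dotted half = 6.
Altogether 4 + 1 + 1 + 4 + 6 = 16.
16 ÷ 7 = 2 complete bars with 2 left over.

2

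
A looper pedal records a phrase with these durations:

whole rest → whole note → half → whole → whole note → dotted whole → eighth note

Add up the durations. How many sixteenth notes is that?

Working in sixteenth notes: whole rest = 16; whole note = 16; half = 8; whole = 16; whole note = 16; dotted whole = 24; eighth note = 2.
Total: 16 + 16 + 8 + 16 + 16 + 24 + 2 = 98 sixteenth notes.

98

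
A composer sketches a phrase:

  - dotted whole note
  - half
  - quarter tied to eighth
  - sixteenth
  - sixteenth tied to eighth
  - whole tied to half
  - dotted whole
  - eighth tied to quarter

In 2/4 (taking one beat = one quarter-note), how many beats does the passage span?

24

One quarter-note beat = 4 sixteenth notes.
Each duration in sixteenth notes: dotted whole note = 24; half = 8; quarter tied to eighth (quarter + eighth) = 6; sixteenth = 1; sixteenth tied to eighth (sixteenth + eighth) = 3; whole tied to half (whole + half) = 24; dotted whole = 24; eighth tied to quarter (eighth + quarter) = 6.
Sum: 24 + 8 + 6 + 1 + 3 + 24 + 24 + 6 = 96.
96 ÷ 4 = 24 beats.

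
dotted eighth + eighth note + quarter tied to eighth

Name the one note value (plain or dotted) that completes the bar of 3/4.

The bar of 3/4 = 12 sixteenth notes.
Working in sixteenth notes: dotted eighth = 3; eighth note = 2; quarter tied to eighth (quarter + eighth) = 6.
Adding: 3 + 2 + 6 = 11.
Remaining: 12 − 11 = 1 sixteenth note, which is a sixteenth note.

sixteenth note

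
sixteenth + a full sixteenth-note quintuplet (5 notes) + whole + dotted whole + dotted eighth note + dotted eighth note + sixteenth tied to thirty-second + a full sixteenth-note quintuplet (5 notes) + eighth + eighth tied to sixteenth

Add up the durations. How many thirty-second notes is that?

123

Convert each value to thirty-second notes: sixteenth = 2; a full sixteenth-note quintuplet (5 notes) (five quintuplet sixteenths span one quarter) = 8; whole = 32; dotted whole = 48; dotted eighth note = 6; dotted eighth note = 6; sixteenth tied to thirty-second (sixteenth + thirty-second) = 3; a full sixteenth-note quintuplet (5 notes) (five quintuplet sixteenths span one quarter) = 8; eighth = 4; eighth tied to sixteenth (eighth + sixteenth) = 6.
Adding: 2 + 8 + 32 + 48 + 6 + 6 + 3 + 8 + 4 + 6 = 123 thirty-second notes.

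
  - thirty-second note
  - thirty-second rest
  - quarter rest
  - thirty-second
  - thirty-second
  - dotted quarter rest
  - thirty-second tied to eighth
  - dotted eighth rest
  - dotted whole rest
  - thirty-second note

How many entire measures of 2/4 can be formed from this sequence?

One bar of 2/4 = 16 thirty-second notes.
Each duration in thirty-second notes: thirty-second note = 1; thirty-second rest = 1; quarter rest = 8; thirty-second = 1; thirty-second = 1; dotted quarter rest = 12; thirty-second tied to eighth (thirty-second + eighth) = 5; dotted eighth rest = 6; dotted whole rest = 48; thirty-second note = 1.
Sum: 1 + 1 + 8 + 1 + 1 + 12 + 5 + 6 + 48 + 1 = 84.
84 ÷ 16 = 5 complete bars with 4 left over.

5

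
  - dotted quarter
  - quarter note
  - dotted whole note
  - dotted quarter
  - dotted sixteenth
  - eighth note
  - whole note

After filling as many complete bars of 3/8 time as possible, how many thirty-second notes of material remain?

11

One bar of 3/8 = 12 thirty-second notes.
Working in thirty-second notes: dotted quarter = 12; quarter note = 8; dotted whole note = 48; dotted quarter = 12; dotted sixteenth = 3; eighth note = 4; whole note = 32.
Adding: 12 + 8 + 48 + 12 + 3 + 4 + 32 = 119.
119 ÷ 12 = 9 complete bars with 11 thirty-second notes remaining.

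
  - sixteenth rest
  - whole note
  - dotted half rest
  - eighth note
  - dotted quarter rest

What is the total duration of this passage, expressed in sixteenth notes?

Each duration in sixteenth notes: sixteenth rest = 1; whole note = 16; dotted half rest = 12; eighth note = 2; dotted quarter rest = 6.
Adding: 1 + 16 + 12 + 2 + 6 = 37 sixteenth notes.

37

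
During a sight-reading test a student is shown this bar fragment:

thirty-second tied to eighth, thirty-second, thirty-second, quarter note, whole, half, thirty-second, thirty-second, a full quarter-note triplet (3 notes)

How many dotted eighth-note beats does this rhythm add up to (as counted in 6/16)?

13.5

One dotted eighth-note beat = 6 thirty-second notes.
Convert each value to thirty-second notes: thirty-second tied to eighth (thirty-second + eighth) = 5; thirty-second = 1; thirty-second = 1; quarter note = 8; whole = 32; half = 16; thirty-second = 1; thirty-second = 1; a full quarter-note triplet (3 notes) (three triplet quarters span one half) = 16.
Sum: 5 + 1 + 1 + 8 + 32 + 16 + 1 + 1 + 16 = 81.
81 ÷ 6 = 13.5 beats.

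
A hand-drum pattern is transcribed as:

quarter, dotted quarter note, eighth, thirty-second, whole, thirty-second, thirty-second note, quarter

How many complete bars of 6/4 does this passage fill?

1

One bar of 6/4 = 48 thirty-second notes.
Working in thirty-second notes: quarter = 8; dotted quarter note = 12; eighth = 4; thirty-second = 1; whole = 32; thirty-second = 1; thirty-second note = 1; quarter = 8.
Sum: 8 + 12 + 4 + 1 + 32 + 1 + 1 + 8 = 67.
67 ÷ 48 = 1 complete bar with 19 left over.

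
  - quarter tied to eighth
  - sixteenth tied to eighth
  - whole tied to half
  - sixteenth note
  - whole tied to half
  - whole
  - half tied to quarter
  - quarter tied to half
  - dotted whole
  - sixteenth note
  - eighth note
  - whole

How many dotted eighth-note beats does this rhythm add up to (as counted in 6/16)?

One dotted eighth-note beat = 3 sixteenth notes.
Each duration in sixteenth notes: quarter tied to eighth (quarter + eighth) = 6; sixteenth tied to eighth (sixteenth + eighth) = 3; whole tied to half (whole + half) = 24; sixteenth note = 1; whole tied to half (whole + half) = 24; whole = 16; half tied to quarter (half + quarter) = 12; quarter tied to half (quarter + half) = 12; dotted whole = 24; sixteenth note = 1; eighth note = 2; whole = 16.
Adding: 6 + 3 + 24 + 1 + 24 + 16 + 12 + 12 + 24 + 1 + 2 + 16 = 141.
141 ÷ 3 = 47 beats.

47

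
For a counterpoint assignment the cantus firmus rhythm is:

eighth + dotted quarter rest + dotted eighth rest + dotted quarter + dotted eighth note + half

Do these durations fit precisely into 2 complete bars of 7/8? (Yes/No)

Yes

One bar of 7/8 = 14 sixteenth notes, so 2 bars = 28.
Working in sixteenth notes: eighth = 2; dotted quarter rest = 6; dotted eighth rest = 3; dotted quarter = 6; dotted eighth note = 3; half = 8.
Sum: 2 + 6 + 3 + 6 + 3 + 8 = 28.
28 equals 28, so the answer is Yes.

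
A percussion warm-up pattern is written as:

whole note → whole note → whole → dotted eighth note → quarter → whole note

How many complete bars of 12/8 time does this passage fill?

2

One bar of 12/8 = 24 sixteenth notes.
Express everything in sixteenth notes: whole note = 16; whole note = 16; whole = 16; dotted eighth note = 3; quarter = 4; whole note = 16.
Altogether 16 + 16 + 16 + 3 + 4 + 16 = 71.
71 ÷ 24 = 2 complete bars with 23 left over.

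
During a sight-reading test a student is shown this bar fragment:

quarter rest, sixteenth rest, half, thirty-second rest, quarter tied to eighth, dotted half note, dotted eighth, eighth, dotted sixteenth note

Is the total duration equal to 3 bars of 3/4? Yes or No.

One bar of 3/4 = 24 thirty-second notes, so 3 bars = 72.
In thirty-second notes: quarter rest = 8; sixteenth rest = 2; half = 16; thirty-second rest = 1; quarter tied to eighth (quarter + eighth) = 12; dotted half note = 24; dotted eighth = 6; eighth = 4; dotted sixteenth note = 3.
Altogether 8 + 2 + 16 + 1 + 12 + 24 + 6 + 4 + 3 = 76.
76 exceeds 72, so the answer is No.

No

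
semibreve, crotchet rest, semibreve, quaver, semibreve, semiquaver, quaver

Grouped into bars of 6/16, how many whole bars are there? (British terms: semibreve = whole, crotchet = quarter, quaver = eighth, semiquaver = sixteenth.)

9

One bar of 6/16 = 6 sixteenth notes.
In sixteenth notes: semibreve = 16; crotchet rest = 4; semibreve = 16; quaver = 2; semibreve = 16; semiquaver = 1; quaver = 2.
Adding: 16 + 4 + 16 + 2 + 16 + 1 + 2 = 57.
57 ÷ 6 = 9 complete bars with 3 left over.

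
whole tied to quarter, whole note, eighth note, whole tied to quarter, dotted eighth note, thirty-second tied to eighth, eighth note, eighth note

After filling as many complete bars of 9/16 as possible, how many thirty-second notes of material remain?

One bar of 9/16 = 18 thirty-second notes.
Working in thirty-second notes: whole tied to quarter (whole + quarter) = 40; whole note = 32; eighth note = 4; whole tied to quarter (whole + quarter) = 40; dotted eighth note = 6; thirty-second tied to eighth (thirty-second + eighth) = 5; eighth note = 4; eighth note = 4.
Sum: 40 + 32 + 4 + 40 + 6 + 5 + 4 + 4 = 135.
135 ÷ 18 = 7 complete bars with 9 thirty-second notes remaining.

9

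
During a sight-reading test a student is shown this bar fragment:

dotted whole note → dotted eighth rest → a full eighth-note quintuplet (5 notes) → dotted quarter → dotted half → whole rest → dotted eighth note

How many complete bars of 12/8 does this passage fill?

One bar of 12/8 = 24 sixteenth notes.
In sixteenth notes: dotted whole note = 24; dotted eighth rest = 3; a full eighth-note quintuplet (5 notes) (five quintuplet eighths span one half) = 8; dotted quarter = 6; dotted half = 12; whole rest = 16; dotted eighth note = 3.
Altogether 24 + 3 + 8 + 6 + 12 + 16 + 3 = 72.
72 ÷ 24 = 3 complete bars with 0 left over.

3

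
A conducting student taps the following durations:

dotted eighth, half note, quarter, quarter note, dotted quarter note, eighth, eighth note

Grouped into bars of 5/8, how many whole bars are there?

2

One bar of 5/8 = 10 sixteenth notes.
Each duration in sixteenth notes: dotted eighth = 3; half note = 8; quarter = 4; quarter note = 4; dotted quarter note = 6; eighth = 2; eighth note = 2.
Sum: 3 + 8 + 4 + 4 + 6 + 2 + 2 = 29.
29 ÷ 10 = 2 complete bars with 9 left over.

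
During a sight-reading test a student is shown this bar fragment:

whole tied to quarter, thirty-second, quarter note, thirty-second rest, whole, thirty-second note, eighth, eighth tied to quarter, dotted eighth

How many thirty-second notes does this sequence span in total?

105

Working in thirty-second notes: whole tied to quarter (whole + quarter) = 40; thirty-second = 1; quarter note = 8; thirty-second rest = 1; whole = 32; thirty-second note = 1; eighth = 4; eighth tied to quarter (eighth + quarter) = 12; dotted eighth = 6.
Adding: 40 + 1 + 8 + 1 + 32 + 1 + 4 + 12 + 6 = 105 thirty-second notes.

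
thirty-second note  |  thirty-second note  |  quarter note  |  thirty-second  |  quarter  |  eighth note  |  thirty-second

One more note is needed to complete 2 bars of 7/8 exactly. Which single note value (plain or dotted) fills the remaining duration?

2 bars of 7/8 = 56 thirty-second notes.
Each duration in thirty-second notes: thirty-second note = 1; thirty-second note = 1; quarter note = 8; thirty-second = 1; quarter = 8; eighth note = 4; thirty-second = 1.
Altogether 1 + 1 + 8 + 1 + 8 + 4 + 1 = 24.
Remaining: 56 − 24 = 32 thirty-second notes, which is a whole note.

whole note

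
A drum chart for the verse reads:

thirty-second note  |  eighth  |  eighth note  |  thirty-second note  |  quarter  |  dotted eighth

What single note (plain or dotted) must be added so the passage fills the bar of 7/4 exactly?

whole note

The bar of 7/4 = 56 thirty-second notes.
Working in thirty-second notes: thirty-second note = 1; eighth = 4; eighth note = 4; thirty-second note = 1; quarter = 8; dotted eighth = 6.
Adding: 1 + 4 + 4 + 1 + 8 + 6 = 24.
Remaining: 56 − 24 = 32 thirty-second notes, which is a whole note.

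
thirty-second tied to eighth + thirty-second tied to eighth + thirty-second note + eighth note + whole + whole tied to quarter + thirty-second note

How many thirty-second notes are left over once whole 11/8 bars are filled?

One bar of 11/8 = 44 thirty-second notes.
Each duration in thirty-second notes: thirty-second tied to eighth (thirty-second + eighth) = 5; thirty-second tied to eighth (thirty-second + eighth) = 5; thirty-second note = 1; eighth note = 4; whole = 32; whole tied to quarter (whole + quarter) = 40; thirty-second note = 1.
Total: 5 + 5 + 1 + 4 + 32 + 40 + 1 = 88.
88 ÷ 44 = 2 complete bars with 0 thirty-second notes remaining.

0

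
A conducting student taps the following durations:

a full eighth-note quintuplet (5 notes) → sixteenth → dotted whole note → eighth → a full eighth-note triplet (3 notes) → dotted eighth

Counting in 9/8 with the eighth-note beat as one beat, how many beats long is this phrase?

One eighth-note beat = 2 sixteenth notes.
Express everything in sixteenth notes: a full eighth-note quintuplet (5 notes) (five quintuplet eighths span one half) = 8; sixteenth = 1; dotted whole note = 24; eighth = 2; a full eighth-note triplet (3 notes) (three triplet eighths span one quarter) = 4; dotted eighth = 3.
Altogether 8 + 1 + 24 + 2 + 4 + 3 = 42.
42 ÷ 2 = 21 beats.

21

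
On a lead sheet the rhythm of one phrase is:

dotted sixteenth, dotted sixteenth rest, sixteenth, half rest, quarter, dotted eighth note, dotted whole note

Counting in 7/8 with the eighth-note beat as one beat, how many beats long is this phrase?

One eighth-note beat = 4 thirty-second notes.
Convert each value to thirty-second notes: dotted sixteenth = 3; dotted sixteenth rest = 3; sixteenth = 2; half rest = 16; quarter = 8; dotted eighth note = 6; dotted whole note = 48.
Adding: 3 + 3 + 2 + 16 + 8 + 6 + 48 = 86.
86 ÷ 4 = 21.5 beats.

21.5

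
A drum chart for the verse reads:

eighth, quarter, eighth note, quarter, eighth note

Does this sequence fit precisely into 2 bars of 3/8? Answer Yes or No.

No

One bar of 3/8 = 3 eighth notes, so 2 bars = 6.
Working in eighth notes: eighth = 1; quarter = 2; eighth note = 1; quarter = 2; eighth note = 1.
Sum: 1 + 2 + 1 + 2 + 1 = 7.
7 exceeds 6, so the answer is No.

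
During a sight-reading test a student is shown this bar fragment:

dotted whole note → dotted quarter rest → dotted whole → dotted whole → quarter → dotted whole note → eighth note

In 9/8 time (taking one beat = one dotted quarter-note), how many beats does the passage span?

18

One dotted quarter-note beat = 3 eighth notes.
Express everything in eighth notes: dotted whole note = 12; dotted quarter rest = 3; dotted whole = 12; dotted whole = 12; quarter = 2; dotted whole note = 12; eighth note = 1.
Altogether 12 + 3 + 12 + 12 + 2 + 12 + 1 = 54.
54 ÷ 3 = 18 beats.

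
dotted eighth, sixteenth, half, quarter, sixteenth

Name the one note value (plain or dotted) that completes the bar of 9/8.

sixteenth note

The bar of 9/8 = 18 sixteenth notes.
Working in sixteenth notes: dotted eighth = 3; sixteenth = 1; half = 8; quarter = 4; sixteenth = 1.
Total: 3 + 1 + 8 + 4 + 1 = 17.
Remaining: 18 − 17 = 1 sixteenth note, which is a sixteenth note.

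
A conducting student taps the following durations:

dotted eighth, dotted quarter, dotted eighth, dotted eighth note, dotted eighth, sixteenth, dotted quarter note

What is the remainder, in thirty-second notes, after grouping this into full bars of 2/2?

18

One bar of 2/2 = 16 sixteenth notes.
Each duration in sixteenth notes: dotted eighth = 3; dotted quarter = 6; dotted eighth = 3; dotted eighth note = 3; dotted eighth = 3; sixteenth = 1; dotted quarter note = 6.
Total: 3 + 6 + 3 + 3 + 3 + 1 + 6 = 25.
25 ÷ 16 = 1 complete bar with 9 sixteenth notes remaining = 18 thirty-second notes.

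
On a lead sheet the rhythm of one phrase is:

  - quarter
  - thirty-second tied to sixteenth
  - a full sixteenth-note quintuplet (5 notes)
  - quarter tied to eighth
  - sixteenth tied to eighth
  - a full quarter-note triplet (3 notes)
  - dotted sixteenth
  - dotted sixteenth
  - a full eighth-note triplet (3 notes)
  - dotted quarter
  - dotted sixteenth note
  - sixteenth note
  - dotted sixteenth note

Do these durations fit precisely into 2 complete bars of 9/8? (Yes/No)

One bar of 9/8 = 36 thirty-second notes, so 2 bars = 72.
Express everything in thirty-second notes: quarter = 8; thirty-second tied to sixteenth (thirty-second + sixteenth) = 3; a full sixteenth-note quintuplet (5 notes) (five quintuplet sixteenths span one quarter) = 8; quarter tied to eighth (quarter + eighth) = 12; sixteenth tied to eighth (sixteenth + eighth) = 6; a full quarter-note triplet (3 notes) (three triplet quarters span one half) = 16; dotted sixteenth = 3; dotted sixteenth = 3; a full eighth-note triplet (3 notes) (three triplet eighths span one quarter) = 8; dotted quarter = 12; dotted sixteenth note = 3; sixteenth note = 2; dotted sixteenth note = 3.
Altogether 8 + 3 + 8 + 12 + 6 + 16 + 3 + 3 + 8 + 12 + 3 + 2 + 3 = 87.
87 exceeds 72, so the answer is No.

No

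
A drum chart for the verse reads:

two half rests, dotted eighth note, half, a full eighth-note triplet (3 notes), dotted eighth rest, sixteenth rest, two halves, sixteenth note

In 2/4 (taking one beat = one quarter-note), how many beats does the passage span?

13

One quarter-note beat = 4 sixteenth notes.
Convert each value to sixteenth notes: half rest = 8; half rest = 8; dotted eighth note = 3; half = 8; a full eighth-note triplet (3 notes) (three triplet eighths span one quarter) = 4; dotted eighth rest = 3; sixteenth rest = 1; half = 8; half = 8; sixteenth note = 1.
Total: 8 + 8 + 3 + 8 + 4 + 3 + 1 + 8 + 8 + 1 = 52.
52 ÷ 4 = 13 beats.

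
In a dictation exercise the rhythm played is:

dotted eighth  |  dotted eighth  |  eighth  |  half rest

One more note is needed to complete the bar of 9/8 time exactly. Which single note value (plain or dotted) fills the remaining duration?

eighth note

The bar of 9/8 = 18 sixteenth notes.
Express everything in sixteenth notes: dotted eighth = 3; dotted eighth = 3; eighth = 2; half rest = 8.
Adding: 3 + 3 + 2 + 8 = 16.
Remaining: 18 − 16 = 2 sixteenth notes, which is a eighth note.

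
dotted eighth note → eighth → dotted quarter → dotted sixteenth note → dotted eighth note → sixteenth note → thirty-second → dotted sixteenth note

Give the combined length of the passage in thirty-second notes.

Working in thirty-second notes: dotted eighth note = 6; eighth = 4; dotted quarter = 12; dotted sixteenth note = 3; dotted eighth note = 6; sixteenth note = 2; thirty-second = 1; dotted sixteenth note = 3.
Total: 6 + 4 + 12 + 3 + 6 + 2 + 1 + 3 = 37 thirty-second notes.

37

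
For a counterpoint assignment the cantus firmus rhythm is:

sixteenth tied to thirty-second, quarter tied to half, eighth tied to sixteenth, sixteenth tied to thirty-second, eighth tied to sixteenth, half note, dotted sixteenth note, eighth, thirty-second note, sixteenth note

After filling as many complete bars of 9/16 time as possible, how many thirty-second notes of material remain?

One bar of 9/16 = 18 thirty-second notes.
Each duration in thirty-second notes: sixteenth tied to thirty-second (sixteenth + thirty-second) = 3; quarter tied to half (quarter + half) = 24; eighth tied to sixteenth (eighth + sixteenth) = 6; sixteenth tied to thirty-second (sixteenth + thirty-second) = 3; eighth tied to sixteenth (eighth + sixteenth) = 6; half note = 16; dotted sixteenth note = 3; eighth = 4; thirty-second note = 1; sixteenth note = 2.
Sum: 3 + 24 + 6 + 3 + 6 + 16 + 3 + 4 + 1 + 2 = 68.
68 ÷ 18 = 3 complete bars with 14 thirty-second notes remaining.

14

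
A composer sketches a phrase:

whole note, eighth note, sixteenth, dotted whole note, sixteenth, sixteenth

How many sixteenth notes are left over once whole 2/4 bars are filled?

5

One bar of 2/4 = 8 sixteenth notes.
Express everything in sixteenth notes: whole note = 16; eighth note = 2; sixteenth = 1; dotted whole note = 24; sixteenth = 1; sixteenth = 1.
Altogether 16 + 2 + 1 + 24 + 1 + 1 = 45.
45 ÷ 8 = 5 complete bars with 5 sixteenth notes remaining.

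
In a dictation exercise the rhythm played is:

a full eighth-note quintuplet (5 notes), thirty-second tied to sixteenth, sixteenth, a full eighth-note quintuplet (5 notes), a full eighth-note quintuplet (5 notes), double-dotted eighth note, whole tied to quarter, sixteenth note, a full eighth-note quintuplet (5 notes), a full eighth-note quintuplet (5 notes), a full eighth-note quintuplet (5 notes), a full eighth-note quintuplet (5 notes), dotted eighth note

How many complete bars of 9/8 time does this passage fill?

One bar of 9/8 = 36 thirty-second notes.
Each duration in thirty-second notes: a full eighth-note quintuplet (5 notes) (five quintuplet eighths span one half) = 16; thirty-second tied to sixteenth (thirty-second + sixteenth) = 3; sixteenth = 2; a full eighth-note quintuplet (5 notes) (five quintuplet eighths span one half) = 16; a full eighth-note quintuplet (5 notes) (five quintuplet eighths span one half) = 16; double-dotted eighth note = 7; whole tied to quarter (whole + quarter) = 40; sixteenth note = 2; a full eighth-note quintuplet (5 notes) (five quintuplet eighths span one half) = 16; a full eighth-note quintuplet (5 notes) (five quintuplet eighths span one half) = 16; a full eighth-note quintuplet (5 notes) (five quintuplet eighths span one half) = 16; a full eighth-note quintuplet (5 notes) (five quintuplet eighths span one half) = 16; dotted eighth note = 6.
Total: 16 + 3 + 2 + 16 + 16 + 7 + 40 + 2 + 16 + 16 + 16 + 16 + 6 = 172.
172 ÷ 36 = 4 complete bars with 28 left over.

4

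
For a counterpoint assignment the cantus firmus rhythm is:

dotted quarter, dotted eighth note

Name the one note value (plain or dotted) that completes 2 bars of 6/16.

2 bars of 6/16 = 12 sixteenth notes.
Working in sixteenth notes: dotted quarter = 6; dotted eighth note = 3.
Sum: 6 + 3 = 9.
Remaining: 12 − 9 = 3 sixteenth notes, which is a dotted eighth note.

dotted eighth note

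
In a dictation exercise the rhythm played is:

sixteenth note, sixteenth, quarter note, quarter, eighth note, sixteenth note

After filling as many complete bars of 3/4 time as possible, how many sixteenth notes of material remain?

One bar of 3/4 = 12 sixteenth notes.
Each duration in sixteenth notes: sixteenth note = 1; sixteenth = 1; quarter note = 4; quarter = 4; eighth note = 2; sixteenth note = 1.
Adding: 1 + 1 + 4 + 4 + 2 + 1 = 13.
13 ÷ 12 = 1 complete bar with 1 sixteenth note remaining.

1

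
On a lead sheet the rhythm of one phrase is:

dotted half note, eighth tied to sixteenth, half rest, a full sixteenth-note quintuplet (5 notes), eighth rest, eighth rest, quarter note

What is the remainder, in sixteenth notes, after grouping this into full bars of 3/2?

11

One bar of 3/2 = 24 sixteenth notes.
Express everything in sixteenth notes: dotted half note = 12; eighth tied to sixteenth (eighth + sixteenth) = 3; half rest = 8; a full sixteenth-note quintuplet (5 notes) (five quintuplet sixteenths span one quarter) = 4; eighth rest = 2; eighth rest = 2; quarter note = 4.
Adding: 12 + 3 + 8 + 4 + 2 + 2 + 4 = 35.
35 ÷ 24 = 1 complete bar with 11 sixteenth notes remaining.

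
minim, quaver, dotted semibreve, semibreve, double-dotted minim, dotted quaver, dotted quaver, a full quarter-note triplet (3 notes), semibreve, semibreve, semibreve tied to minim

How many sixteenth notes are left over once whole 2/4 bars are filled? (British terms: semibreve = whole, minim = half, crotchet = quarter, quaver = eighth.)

6

One bar of 2/4 = 8 sixteenth notes.
In sixteenth notes: minim = 8; quaver = 2; dotted semibreve = 24; semibreve = 16; double-dotted minim = 14; dotted quaver = 3; dotted quaver = 3; a full quarter-note triplet (3 notes) (three triplet quarters span one half) = 8; semibreve = 16; semibreve = 16; semibreve tied to minim (semibreve + minim) = 24.
Sum: 8 + 2 + 24 + 16 + 14 + 3 + 3 + 8 + 16 + 16 + 24 = 134.
134 ÷ 8 = 16 complete bars with 6 sixteenth notes remaining.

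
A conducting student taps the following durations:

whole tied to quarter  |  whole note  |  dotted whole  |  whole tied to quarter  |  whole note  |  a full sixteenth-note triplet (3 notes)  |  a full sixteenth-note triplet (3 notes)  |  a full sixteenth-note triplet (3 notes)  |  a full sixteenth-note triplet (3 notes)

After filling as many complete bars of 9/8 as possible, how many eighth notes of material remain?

One bar of 9/8 = 9 eighth notes.
Working in eighth notes: whole tied to quarter (whole + quarter) = 10; whole note = 8; dotted whole = 12; whole tied to quarter (whole + quarter) = 10; whole note = 8; a full sixteenth-note triplet (3 notes) (three triplet sixteenths span one eighth) = 1; a full sixteenth-note triplet (3 notes) (three triplet sixteenths span one eighth) = 1; a full sixteenth-note triplet (3 notes) (three triplet sixteenths span one eighth) = 1; a full sixteenth-note triplet (3 notes) (three triplet sixteenths span one eighth) = 1.
Total: 10 + 8 + 12 + 10 + 8 + 1 + 1 + 1 + 1 = 52.
52 ÷ 9 = 5 complete bars with 7 eighth notes remaining.

7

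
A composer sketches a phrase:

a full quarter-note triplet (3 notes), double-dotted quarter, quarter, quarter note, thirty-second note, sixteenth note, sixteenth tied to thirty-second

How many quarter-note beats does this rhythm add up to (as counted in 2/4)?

6.5

One quarter-note beat = 8 thirty-second notes.
Convert each value to thirty-second notes: a full quarter-note triplet (3 notes) (three triplet quarters span one half) = 16; double-dotted quarter = 14; quarter = 8; quarter note = 8; thirty-second note = 1; sixteenth note = 2; sixteenth tied to thirty-second (sixteenth + thirty-second) = 3.
Adding: 16 + 14 + 8 + 8 + 1 + 2 + 3 = 52.
52 ÷ 8 = 6.5 beats.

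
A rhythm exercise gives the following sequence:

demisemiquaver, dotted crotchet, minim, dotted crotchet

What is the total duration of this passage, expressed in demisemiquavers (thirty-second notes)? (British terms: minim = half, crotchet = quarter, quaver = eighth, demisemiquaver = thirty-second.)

Working in thirty-second notes: demisemiquaver = 1; dotted crotchet = 12; minim = 16; dotted crotchet = 12.
Adding: 1 + 12 + 16 + 12 = 41 thirty-second notes.

41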